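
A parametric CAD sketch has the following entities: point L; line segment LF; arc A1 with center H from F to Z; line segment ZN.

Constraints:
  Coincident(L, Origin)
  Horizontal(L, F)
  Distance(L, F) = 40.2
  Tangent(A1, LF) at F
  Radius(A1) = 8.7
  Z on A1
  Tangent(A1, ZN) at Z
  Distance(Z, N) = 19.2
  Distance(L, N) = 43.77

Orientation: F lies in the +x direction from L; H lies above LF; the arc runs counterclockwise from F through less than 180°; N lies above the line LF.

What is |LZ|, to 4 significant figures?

48.75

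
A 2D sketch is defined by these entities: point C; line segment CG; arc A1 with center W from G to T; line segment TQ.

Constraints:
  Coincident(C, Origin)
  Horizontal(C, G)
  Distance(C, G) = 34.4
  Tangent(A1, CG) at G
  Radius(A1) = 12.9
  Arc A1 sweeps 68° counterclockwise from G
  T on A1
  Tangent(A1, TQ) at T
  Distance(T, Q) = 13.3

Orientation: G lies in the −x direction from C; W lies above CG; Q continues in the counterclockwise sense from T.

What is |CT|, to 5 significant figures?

23.846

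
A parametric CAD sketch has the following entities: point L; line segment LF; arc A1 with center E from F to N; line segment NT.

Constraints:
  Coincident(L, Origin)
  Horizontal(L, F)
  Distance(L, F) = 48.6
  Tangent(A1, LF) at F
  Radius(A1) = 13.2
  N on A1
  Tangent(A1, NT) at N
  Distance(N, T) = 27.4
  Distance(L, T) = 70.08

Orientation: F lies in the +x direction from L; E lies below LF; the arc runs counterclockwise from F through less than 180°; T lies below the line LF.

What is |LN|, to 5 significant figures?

43.914

Checks: ∠(EF, FL) = 90.00° ✓; |EN| = 13.20 ✓; ∠(EN, NT) = 90.00° ✓; |NT| = 27.40 ✓; |LT| = 70.08 ✓.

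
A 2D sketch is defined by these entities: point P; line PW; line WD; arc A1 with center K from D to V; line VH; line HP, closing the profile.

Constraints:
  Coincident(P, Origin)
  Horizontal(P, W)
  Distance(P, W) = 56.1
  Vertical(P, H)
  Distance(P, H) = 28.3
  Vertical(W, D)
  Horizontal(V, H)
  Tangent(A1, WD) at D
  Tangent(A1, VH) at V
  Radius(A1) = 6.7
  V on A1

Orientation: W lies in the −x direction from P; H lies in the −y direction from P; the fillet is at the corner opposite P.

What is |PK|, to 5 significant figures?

53.916

PH is vertical with |PH| = 28.3 and H on the −y side, so H = (0.0000, -28.300). The virtual corner opposite P is at (-56.100, -28.300). The tangent condition forces KD to be normal to WD and since A1 is tangent to VH there, KV ⟂ VH, with radius 6.7, so the center K sits 6.7 in from both sides at K = (-49.400, -21.600). Then |PK| = |K − P| = 53.916.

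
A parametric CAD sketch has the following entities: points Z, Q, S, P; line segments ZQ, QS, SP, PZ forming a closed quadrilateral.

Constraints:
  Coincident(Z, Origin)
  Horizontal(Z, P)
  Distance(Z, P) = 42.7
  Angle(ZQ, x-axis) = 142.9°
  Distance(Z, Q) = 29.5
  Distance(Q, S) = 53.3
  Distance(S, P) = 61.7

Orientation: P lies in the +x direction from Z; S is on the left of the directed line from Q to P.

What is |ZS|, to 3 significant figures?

56.9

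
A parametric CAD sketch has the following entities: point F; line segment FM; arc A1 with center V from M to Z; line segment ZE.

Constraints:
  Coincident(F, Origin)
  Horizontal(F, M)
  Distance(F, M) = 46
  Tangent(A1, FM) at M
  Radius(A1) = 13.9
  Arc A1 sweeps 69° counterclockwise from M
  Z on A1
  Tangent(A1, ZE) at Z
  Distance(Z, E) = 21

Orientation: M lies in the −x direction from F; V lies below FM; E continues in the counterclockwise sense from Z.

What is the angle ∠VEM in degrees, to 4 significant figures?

18.79°

On A1, M sits at bearing 90° from V; a 69° counterclockwise sweep puts Z at bearing 159°, so Z = V + 13.9·(cos 159°, sin 159°) = (-58.98, -8.919). Tangency of A1 to ZE means the radius VZ is perpendicular to ZE, so ZE runs along (−sin 159°, cos 159°); with |ZE| = 21.0, E = (-66.50, -28.52). Then cos ∠VEM = EV·EM / (|EV||EM|), giving 18.79°.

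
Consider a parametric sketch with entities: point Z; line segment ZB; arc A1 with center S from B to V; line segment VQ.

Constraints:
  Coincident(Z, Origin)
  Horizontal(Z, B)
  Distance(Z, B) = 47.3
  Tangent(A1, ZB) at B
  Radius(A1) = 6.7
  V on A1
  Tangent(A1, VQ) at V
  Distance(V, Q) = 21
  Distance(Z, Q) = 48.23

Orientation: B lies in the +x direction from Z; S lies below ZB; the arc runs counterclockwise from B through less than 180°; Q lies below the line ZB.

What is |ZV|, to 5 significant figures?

41.109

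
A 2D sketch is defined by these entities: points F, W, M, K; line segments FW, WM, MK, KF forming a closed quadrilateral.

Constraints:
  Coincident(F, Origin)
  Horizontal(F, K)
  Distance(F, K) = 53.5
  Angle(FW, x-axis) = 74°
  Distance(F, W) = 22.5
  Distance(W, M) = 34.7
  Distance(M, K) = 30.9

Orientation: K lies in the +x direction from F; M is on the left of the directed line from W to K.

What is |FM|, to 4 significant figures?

49.06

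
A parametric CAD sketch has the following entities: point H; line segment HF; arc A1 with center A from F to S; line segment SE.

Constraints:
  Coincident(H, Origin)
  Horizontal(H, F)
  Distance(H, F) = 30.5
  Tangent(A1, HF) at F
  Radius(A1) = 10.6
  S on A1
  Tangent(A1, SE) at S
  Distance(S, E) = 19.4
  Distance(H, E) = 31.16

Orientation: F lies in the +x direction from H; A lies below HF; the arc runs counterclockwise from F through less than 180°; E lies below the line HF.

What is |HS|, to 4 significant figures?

21.76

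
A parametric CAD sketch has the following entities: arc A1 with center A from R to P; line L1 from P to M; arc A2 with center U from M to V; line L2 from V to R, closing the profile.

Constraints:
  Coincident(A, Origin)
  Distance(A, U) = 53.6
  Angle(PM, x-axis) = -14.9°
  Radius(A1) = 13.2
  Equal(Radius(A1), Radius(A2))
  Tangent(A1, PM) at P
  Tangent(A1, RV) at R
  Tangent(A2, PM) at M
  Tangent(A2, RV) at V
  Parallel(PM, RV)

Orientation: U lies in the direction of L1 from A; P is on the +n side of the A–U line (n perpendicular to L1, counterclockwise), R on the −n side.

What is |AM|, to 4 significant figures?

55.20

The slot axis is L1's direction at -14.9°, so u = (cos -14.9°, sin -14.9°) = (0.9664, -0.2571) and n = (−sin -14.9°, cos -14.9°) = (0.2571, 0.9664). A is at the origin and U lies 53.6 along u from A, so U = 53.6·u = (51.80, -13.78). Tangency of A1 to both parallel lines with radius 13.2 puts P and R at A ± 13.2·n: P = (3.394, 12.76), R = (-3.394, -12.76). Equal radii place M and V the same way about U: M = U + 13.2·n = (55.19, -1.026), V = U − 13.2·n = (48.40, -26.54). Then |AM| = |M − A| = 55.20.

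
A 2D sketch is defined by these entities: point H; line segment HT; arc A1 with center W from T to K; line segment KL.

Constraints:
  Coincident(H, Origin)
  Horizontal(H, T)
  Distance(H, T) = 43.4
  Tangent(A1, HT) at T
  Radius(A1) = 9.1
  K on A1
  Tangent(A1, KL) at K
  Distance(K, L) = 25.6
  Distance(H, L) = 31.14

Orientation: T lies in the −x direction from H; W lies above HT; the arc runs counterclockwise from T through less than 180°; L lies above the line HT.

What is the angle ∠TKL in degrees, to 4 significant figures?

154.2°

Checks: |WK| = 9.100 ✓; ∠(WK, KL) = 90.00° ✓; |KL| = 25.60 ✓; |HL| = 31.14 ✓.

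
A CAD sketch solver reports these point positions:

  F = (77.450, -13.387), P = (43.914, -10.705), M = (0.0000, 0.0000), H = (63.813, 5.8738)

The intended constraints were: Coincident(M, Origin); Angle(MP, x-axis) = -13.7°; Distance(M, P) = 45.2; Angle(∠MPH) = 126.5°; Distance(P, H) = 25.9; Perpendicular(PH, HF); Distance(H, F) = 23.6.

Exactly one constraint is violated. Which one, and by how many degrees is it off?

Perpendicular(PH, HF) — off by 4.50°.

M = (0.00, 0.00) ✓; MP at -13.70° ✓; |MP| = 45.20 ✓; ∠MPH = 126.5° ✓; |PH| = 25.90 ✓; ∠(PH, HF) = 94.50° ✗; |HF| = 23.60 ✓.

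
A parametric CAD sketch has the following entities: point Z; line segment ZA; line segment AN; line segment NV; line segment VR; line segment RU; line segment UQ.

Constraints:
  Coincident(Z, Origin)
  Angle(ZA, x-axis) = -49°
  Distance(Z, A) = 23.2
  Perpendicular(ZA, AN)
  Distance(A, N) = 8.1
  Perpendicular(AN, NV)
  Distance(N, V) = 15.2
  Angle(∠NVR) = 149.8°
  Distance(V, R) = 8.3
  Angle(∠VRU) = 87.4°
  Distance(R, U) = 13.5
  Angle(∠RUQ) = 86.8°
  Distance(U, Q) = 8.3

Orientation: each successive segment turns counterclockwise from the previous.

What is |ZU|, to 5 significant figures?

11.016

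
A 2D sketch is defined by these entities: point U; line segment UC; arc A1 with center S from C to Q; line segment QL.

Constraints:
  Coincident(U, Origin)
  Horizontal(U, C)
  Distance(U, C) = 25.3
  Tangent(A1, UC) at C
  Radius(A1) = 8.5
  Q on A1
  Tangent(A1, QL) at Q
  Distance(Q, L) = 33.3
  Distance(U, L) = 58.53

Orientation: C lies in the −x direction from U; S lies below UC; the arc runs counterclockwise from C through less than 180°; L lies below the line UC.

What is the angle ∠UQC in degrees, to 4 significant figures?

24.40°

U is at the origin; UC is horizontal with |UC| = 25.3 and C on the −x side, so C = (-25.30, 0.000). A1 meets UC tangentially, so SC is at right angles to UC, so S = C + (0, -8.5) = (-25.30, -8.500). Since SQ ⟂ QL (tangency), |SL| = √(8.5² + 33.3²) = 34.37 regardless of where Q sits on A1. So L lies on both circle(U, 58.53) and circle(S, 34.37); the below-UC intersection is L = (-46.49, -35.56). Q is the foot of the tangent from L: Q = (-33.08, -5.076).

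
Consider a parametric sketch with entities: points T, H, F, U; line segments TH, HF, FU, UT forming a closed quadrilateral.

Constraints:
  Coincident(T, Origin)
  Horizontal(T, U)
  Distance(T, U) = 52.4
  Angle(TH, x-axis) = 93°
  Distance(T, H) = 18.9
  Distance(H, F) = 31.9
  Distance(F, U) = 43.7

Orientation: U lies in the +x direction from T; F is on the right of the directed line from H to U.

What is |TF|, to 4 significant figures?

14.97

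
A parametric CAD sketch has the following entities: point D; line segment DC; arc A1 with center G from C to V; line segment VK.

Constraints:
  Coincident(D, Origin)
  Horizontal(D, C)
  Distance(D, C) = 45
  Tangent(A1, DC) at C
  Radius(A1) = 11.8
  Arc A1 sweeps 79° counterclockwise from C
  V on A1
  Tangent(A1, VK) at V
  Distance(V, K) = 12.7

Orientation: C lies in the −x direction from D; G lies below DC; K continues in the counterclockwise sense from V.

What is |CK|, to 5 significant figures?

26.093

D is at the origin; DC is horizontal with |DC| = 45.0 and C on the −x side, so C = (-45.000, 0.0000). Tangency of A1 to DC means the radius GC is perpendicular to DC, so G = C + (0, -11.8) = (-45.000, -11.800). On A1, C sits at bearing 90° from G; a 79° counterclockwise sweep puts V at bearing 169°, so V = G + 11.8·(cos 169°, sin 169°) = (-56.583, -9.5485). A1 meets VK tangentially, so GV is at right angles to VK, so VK runs along (−sin 169°, cos 169°); with |VK| = 12.7, K = (-59.006, -22.015). Then |CK| = |K − C| = 26.093.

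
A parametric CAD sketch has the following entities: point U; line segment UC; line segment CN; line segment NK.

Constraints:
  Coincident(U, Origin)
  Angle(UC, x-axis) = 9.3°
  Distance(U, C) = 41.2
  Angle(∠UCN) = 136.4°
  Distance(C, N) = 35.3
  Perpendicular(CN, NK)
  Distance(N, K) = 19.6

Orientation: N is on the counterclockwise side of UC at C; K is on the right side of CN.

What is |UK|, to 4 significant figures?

80.92

U is at the origin; UC runs at 9.3° with length 41.2, so C = 41.2·(cos 9.3°, sin 9.3°) = (40.66, 6.658). ∠UCN = 136.4°, so CN runs at 9.3° + (180° − 136.4°) = 52.90° from the x-axis; with |CN| = 35.3, N = C + 35.3·(cos 52.90°, sin 52.90°) = (61.95, 34.81). CN ⟂ NK; with |NK| = 19.6 on the right of CN, K = N + 19.6·(0.7976, -0.6032) = (77.58, 22.99). Then |UK| = |K − U| = 80.92.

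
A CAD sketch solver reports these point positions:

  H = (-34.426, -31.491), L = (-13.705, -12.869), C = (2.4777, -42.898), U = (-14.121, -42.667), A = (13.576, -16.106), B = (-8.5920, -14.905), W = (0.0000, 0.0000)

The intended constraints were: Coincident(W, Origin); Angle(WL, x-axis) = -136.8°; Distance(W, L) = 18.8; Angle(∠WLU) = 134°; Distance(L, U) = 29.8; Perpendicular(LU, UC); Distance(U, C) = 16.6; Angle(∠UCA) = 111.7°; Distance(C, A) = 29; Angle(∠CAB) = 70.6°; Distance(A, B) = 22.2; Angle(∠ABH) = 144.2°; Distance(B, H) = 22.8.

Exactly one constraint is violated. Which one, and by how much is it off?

Distance(B, H) = 22.8 — off by 7.90.

W = (0.00, 0.00) ✓; WL at -136.8° ✓; |WL| = 18.80 ✓; ∠WLU = 134.0° ✓; |LU| = 29.80 ✓; ∠(LU, UC) = 90.00° ✓; |UC| = 16.60 ✓; ∠UCA = 111.7° ✓; |CA| = 29.00 ✓; ∠CAB = 70.60° ✓; |AB| = 22.20 ✓; ∠ABH = 144.2° ✓; |BH| = 30.70 ✗.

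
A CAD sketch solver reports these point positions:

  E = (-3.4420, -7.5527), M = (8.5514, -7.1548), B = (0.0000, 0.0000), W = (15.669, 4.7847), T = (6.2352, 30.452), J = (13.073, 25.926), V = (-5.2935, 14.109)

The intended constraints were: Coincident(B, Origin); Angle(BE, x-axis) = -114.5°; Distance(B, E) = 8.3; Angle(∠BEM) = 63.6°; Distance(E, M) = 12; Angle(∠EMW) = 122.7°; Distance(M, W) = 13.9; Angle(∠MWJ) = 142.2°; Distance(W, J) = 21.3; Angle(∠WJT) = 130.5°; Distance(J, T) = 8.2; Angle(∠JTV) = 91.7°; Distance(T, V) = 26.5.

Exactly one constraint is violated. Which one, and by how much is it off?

Distance(T, V) = 26.5 — off by 6.50.

B = (0.00, 0.00) ✓; BE at -114.5° ✓; |BE| = 8.300 ✓; ∠BEM = 63.60° ✓; |EM| = 12.00 ✓; ∠EMW = 122.7° ✓; |MW| = 13.90 ✓; ∠MWJ = 142.2° ✓; |WJ| = 21.30 ✓; ∠WJT = 130.5° ✓; |JT| = 8.200 ✓; ∠JTV = 91.70° ✓; |TV| = 20.00 ✗.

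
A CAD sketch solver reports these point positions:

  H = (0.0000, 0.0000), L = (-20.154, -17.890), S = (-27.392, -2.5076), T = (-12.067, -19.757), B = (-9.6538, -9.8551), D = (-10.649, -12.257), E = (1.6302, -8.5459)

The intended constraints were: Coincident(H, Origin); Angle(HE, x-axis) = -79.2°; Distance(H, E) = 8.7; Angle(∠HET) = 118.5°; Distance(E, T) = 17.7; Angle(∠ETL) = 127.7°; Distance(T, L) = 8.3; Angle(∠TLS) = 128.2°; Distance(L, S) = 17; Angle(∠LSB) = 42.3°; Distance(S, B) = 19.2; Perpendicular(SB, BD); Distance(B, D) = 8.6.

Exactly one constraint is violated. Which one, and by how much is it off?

Distance(B, D) = 8.6 — off by 6.00.

H = (0.00, 0.00) ✓; HE at -79.20° ✓; |HE| = 8.700 ✓; ∠HET = 118.5° ✓; |ET| = 17.70 ✓; ∠ETL = 127.7° ✓; |TL| = 8.300 ✓; ∠TLS = 128.2° ✓; |LS| = 17.00 ✓; ∠LSB = 42.30° ✓; |SB| = 19.20 ✓; ∠(SB, BD) = 90.01° ✓; |BD| = 2.600 ✗.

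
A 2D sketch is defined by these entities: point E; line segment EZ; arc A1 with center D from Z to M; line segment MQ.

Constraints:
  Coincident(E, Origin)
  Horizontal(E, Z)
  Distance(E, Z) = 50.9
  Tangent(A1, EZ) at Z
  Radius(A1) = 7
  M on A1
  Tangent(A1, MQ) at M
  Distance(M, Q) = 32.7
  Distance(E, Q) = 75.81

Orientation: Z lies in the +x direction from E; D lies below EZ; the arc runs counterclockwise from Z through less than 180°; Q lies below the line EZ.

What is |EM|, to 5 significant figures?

46.930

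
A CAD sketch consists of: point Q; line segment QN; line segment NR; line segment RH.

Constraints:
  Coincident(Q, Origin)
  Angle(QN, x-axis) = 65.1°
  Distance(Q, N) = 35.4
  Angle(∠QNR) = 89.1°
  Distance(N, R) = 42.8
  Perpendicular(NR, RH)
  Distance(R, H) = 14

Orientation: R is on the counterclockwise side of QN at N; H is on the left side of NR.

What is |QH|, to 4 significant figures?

47.35

Q is at the origin; QN runs at 65.1° with length 35.4, so N = 35.4·(cos 65.1°, sin 65.1°) = (14.90, 32.11). ∠QNR = 89.1°, so NR runs at 65.1° + (180° − 89.1°) = 156.0° from the x-axis; with |NR| = 42.8, R = N + 42.8·(cos 156.0°, sin 156.0°) = (-24.20, 49.52). NR is perpendicular to RH; with |RH| = 14.0 on the left of NR, H = R + 14.0·(-0.4067, -0.9135) = (-29.89, 36.73). Then |QH| = |H − Q| = 47.35.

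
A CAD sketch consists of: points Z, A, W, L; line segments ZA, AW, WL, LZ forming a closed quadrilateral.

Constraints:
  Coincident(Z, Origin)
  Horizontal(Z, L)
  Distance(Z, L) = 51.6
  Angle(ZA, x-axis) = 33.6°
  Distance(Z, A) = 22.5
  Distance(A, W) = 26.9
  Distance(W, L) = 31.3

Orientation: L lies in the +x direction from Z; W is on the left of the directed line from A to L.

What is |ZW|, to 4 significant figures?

49.36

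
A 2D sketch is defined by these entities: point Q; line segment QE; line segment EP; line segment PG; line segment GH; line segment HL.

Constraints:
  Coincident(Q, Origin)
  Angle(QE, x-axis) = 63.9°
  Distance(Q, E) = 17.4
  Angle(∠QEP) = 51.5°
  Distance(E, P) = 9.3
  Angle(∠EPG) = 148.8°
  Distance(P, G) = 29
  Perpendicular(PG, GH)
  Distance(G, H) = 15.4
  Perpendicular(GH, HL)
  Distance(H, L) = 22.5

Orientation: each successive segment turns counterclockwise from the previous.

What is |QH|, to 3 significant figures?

21.1

∠EPG = 148.8° gives PG at -136° from the x-axis; with |PG| = 29.0, G = (-22.4, -6.37). The perpendicularity gives GH at right angles to PG, so GH runs at -46.4°; with |GH| = 15.4, H = (-11.8, -17.5). Then |QH| = |H − Q| = 21.1.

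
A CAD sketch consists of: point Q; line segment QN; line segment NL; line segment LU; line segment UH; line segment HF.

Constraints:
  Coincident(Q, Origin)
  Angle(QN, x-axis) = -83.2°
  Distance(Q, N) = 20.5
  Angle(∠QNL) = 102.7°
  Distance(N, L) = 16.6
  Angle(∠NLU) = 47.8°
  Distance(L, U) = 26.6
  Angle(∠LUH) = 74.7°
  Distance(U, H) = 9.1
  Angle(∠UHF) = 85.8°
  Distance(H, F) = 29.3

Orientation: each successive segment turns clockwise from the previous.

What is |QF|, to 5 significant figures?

32.572

∠LUH = 74.7° gives UH at -38.000° from the x-axis; with |UH| = 9.1, H = (4.2154, -6.9600). ∠UHF = 85.8° gives HF at -132.20° from the x-axis; with |HF| = 29.3, F = (-15.466, -28.666). Then |QF| = |F − Q| = 32.572.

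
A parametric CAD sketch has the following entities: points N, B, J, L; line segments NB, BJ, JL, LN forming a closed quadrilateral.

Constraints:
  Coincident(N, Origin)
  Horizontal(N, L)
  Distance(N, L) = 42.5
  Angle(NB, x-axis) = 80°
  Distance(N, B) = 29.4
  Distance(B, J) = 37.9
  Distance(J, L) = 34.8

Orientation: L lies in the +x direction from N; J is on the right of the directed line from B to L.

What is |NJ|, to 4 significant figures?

12.43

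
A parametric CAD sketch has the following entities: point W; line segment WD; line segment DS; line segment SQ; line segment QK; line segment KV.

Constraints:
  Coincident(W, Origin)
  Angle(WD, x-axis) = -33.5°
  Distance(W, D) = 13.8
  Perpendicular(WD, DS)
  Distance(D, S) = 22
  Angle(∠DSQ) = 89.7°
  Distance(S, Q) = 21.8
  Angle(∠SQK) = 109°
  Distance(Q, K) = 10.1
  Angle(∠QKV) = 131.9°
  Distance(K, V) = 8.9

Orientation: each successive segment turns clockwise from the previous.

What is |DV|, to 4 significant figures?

21.17

W is at the origin; WD runs at -33.5° with length 13.8, so D = (11.51, -7.617). WD is perpendicular to DS, so DS runs at -123.5°; with |DS| = 22.0, S = (-0.6350, -25.96). ∠DSQ = 89.7° gives SQ at 146.2° from the x-axis; with |SQ| = 21.8, Q = (-18.75, -13.83). ∠SQK = 109.0° gives QK at 75.20° from the x-axis; with |QK| = 10.1, K = (-16.17, -4.070). ∠QKV = 131.9° gives KV at 27.10° from the x-axis; with |KV| = 8.9, V = (-8.248, -0.01571). Then |DV| = |V − D| = 21.17.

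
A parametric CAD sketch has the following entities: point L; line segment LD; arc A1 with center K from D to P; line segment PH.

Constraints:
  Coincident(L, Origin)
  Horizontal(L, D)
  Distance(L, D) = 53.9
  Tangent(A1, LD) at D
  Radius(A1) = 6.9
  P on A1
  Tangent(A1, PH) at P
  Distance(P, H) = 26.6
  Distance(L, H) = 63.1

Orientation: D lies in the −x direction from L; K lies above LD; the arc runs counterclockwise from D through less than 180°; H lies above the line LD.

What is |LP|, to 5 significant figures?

47.905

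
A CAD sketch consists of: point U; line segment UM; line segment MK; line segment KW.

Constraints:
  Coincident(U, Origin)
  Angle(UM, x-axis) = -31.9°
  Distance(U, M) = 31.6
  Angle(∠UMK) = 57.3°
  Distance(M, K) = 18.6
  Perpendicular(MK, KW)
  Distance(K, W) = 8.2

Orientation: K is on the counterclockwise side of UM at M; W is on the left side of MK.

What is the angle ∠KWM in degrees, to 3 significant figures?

66.2°

∠UMK = 57.3°, so MK runs at -31.9° + (180° − 57.3°) = 90.8° from the x-axis; with |MK| = 18.6, K = M + 18.6·(cos 90.8°, sin 90.8°) = (26.6, 1.90). The perpendicularity gives KW at right angles to MK; with |KW| = 8.2 on the left of MK, W = K + 8.2·(-1.00, -0.0140) = (18.4, 1.79). Then cos ∠KWM = WK·WM / (|WK||WM|), giving 66.2°.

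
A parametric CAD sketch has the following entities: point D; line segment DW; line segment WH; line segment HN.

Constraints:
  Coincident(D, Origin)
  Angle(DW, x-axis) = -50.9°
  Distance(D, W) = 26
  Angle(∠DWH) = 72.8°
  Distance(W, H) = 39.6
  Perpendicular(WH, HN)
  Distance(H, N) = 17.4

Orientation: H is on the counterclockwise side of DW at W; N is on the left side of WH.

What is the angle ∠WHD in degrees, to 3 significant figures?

37.9°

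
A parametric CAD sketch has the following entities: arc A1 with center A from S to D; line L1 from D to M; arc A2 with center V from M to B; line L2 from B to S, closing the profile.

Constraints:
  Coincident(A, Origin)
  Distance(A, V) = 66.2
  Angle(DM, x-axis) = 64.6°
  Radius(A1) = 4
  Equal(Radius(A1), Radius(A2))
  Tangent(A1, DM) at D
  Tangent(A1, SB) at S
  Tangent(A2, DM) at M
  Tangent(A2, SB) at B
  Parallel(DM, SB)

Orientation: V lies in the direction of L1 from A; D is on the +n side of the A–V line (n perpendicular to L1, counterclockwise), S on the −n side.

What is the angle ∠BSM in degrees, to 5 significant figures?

6.8905°

Tangency of A1 to both parallel lines with radius 4.0 puts D and S at A ± 4.0·n: D = (-3.6133, 1.7157), S = (3.6133, -1.7157). Equal radii place M and B the same way about V: M = V + 4.0·n = (24.782, 61.517), B = V − 4.0·n = (32.009, 58.085). Then cos ∠BSM = SB·SM / (|SB||SM|), giving 6.8905°.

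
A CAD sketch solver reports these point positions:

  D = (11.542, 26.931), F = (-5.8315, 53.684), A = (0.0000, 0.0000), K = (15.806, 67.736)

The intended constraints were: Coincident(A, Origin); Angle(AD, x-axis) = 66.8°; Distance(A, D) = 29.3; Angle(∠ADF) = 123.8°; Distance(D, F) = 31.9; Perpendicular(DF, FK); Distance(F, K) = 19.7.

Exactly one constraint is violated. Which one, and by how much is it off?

Distance(F, K) = 19.7 — off by 6.10.

A = (0.00, 0.00) ✓; AD at 66.80° ✓; |AD| = 29.30 ✓; ∠ADF = 123.8° ✓; |DF| = 31.90 ✓; ∠(DF, FK) = 90.00° ✓; |FK| = 25.80 ✗.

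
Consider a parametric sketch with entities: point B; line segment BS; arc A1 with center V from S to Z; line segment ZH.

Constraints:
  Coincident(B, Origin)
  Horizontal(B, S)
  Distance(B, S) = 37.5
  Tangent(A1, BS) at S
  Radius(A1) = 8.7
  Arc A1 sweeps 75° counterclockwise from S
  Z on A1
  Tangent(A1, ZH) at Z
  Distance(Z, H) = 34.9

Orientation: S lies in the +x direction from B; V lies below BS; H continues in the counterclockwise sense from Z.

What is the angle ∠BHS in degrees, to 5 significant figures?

50.017°

B is at the origin; B and S share the same y with |BS| = 37.5 and S on the +x side, so S = (37.500, 0.0000). Tangency of A1 to BS means the radius VS is perpendicular to BS, so V = S + (0, -8.7) = (37.500, -8.7000). On A1, S sits at bearing 90° from V; a 75° counterclockwise sweep puts Z at bearing 165°, so Z = V + 8.7·(cos 165°, sin 165°) = (29.096, -6.4483). A1 meets ZH tangentially, so VZ is at right angles to ZH, so ZH runs along (−sin 165°, cos 165°); with |ZH| = 34.9, H = (20.064, -40.159). Then cos ∠BHS = HB·HS / (|HB||HS|), giving 50.017°.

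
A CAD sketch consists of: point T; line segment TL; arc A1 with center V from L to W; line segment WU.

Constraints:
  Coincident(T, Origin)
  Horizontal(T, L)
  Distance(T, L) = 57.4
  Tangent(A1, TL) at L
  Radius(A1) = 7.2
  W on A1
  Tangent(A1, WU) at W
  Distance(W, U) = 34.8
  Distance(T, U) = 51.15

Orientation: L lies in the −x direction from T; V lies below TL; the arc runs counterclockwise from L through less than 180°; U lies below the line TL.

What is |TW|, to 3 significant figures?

63.5

Checks: |VW| = 7.200 ✓; ∠(VW, WU) = 90.00° ✓; |WU| = 34.80 ✓; |TU| = 51.15 ✓.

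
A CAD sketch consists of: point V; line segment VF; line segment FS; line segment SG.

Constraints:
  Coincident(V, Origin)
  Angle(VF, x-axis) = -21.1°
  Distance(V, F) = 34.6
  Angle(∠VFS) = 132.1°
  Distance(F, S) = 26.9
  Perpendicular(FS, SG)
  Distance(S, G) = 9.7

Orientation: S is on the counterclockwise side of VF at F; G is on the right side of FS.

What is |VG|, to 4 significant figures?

61.33

V is at the origin; VF runs at -21.1° with length 34.6, so F = 34.6·(cos -21.1°, sin -21.1°) = (32.28, -12.46). ∠VFS = 132.1°, so FS runs at -21.1° + (180° − 132.1°) = 26.80° from the x-axis; with |FS| = 26.9, S = F + 26.9·(cos 26.80°, sin 26.80°) = (56.29, -0.3273). FS ⟂ SG; with |SG| = 9.7 on the right of FS, G = S + 9.7·(0.4509, -0.8926) = (60.66, -8.985). Then |VG| = |G − V| = 61.33.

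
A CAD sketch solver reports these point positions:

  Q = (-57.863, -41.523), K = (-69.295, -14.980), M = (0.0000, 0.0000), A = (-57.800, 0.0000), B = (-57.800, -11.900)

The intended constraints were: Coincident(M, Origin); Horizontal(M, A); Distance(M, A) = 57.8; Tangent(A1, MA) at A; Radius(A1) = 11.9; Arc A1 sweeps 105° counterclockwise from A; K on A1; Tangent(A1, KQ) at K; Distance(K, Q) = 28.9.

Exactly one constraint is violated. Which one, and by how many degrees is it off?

Tangent(A1, KQ) at K — off by 8.30°.

M = (0.00, 0.00) ✓; M.y = 0.00, A.y = 0.00 ✓; |MA| = 57.80 ✓; ∠(BA, AM) = 90.00° ✓; |BA| = 11.90 ✓; bearing(B→K) − bearing(B→A) = 105.0° ✓; |BK| = 11.90 ✓; ∠(BK, KQ) = 81.70° ✗; |KQ| = 28.90 ✓.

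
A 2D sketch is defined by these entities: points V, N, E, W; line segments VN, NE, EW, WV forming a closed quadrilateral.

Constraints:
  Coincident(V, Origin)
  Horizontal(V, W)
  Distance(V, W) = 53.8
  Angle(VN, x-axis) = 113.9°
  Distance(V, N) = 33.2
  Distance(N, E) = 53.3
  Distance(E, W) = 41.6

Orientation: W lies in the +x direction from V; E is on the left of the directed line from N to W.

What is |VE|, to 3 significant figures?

55.2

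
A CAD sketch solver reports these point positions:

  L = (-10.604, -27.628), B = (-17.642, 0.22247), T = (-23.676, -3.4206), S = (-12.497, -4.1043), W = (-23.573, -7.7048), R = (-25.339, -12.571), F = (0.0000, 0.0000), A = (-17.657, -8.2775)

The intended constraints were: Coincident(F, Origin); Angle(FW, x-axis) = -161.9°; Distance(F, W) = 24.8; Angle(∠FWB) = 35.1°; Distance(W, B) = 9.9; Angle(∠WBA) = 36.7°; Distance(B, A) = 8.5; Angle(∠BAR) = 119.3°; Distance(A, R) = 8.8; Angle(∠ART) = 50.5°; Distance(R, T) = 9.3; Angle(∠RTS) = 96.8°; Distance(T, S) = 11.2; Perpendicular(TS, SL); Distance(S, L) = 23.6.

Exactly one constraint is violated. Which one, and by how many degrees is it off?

Perpendicular(TS, SL) — off by 8.10°.

F = (0.00, 0.00) ✓; FW at -161.9° ✓; |FW| = 24.80 ✓; ∠FWB = 35.10° ✓; |WB| = 9.900 ✓; ∠WBA = 36.70° ✓; |BA| = 8.500 ✓; ∠BAR = 119.3° ✓; |AR| = 8.800 ✓; ∠ART = 50.50° ✓; |RT| = 9.300 ✓; ∠RTS = 96.80° ✓; |TS| = 11.20 ✓; ∠(TS, SL) = 81.90° ✗; |SL| = 23.60 ✓.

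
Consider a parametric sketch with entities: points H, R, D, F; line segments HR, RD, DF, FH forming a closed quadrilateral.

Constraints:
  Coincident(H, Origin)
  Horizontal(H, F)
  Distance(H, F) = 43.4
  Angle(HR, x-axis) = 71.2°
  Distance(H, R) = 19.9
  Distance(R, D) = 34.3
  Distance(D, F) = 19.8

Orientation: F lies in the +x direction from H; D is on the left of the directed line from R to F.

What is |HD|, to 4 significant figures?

45.18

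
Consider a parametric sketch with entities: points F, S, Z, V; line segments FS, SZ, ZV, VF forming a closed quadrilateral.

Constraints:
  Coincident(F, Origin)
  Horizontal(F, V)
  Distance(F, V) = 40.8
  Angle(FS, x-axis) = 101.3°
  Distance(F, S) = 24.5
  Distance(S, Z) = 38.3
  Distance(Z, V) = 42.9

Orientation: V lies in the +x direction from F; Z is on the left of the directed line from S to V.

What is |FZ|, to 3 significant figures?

50.7

Checks: |SZ| = 38.30 ✓; |ZV| = 42.90 ✓.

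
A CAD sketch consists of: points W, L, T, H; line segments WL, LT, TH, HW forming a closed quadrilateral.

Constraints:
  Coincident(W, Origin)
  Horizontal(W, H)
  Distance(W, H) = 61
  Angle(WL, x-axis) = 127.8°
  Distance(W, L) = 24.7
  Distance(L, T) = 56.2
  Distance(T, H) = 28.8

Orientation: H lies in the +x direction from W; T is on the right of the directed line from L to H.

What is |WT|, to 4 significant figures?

34.60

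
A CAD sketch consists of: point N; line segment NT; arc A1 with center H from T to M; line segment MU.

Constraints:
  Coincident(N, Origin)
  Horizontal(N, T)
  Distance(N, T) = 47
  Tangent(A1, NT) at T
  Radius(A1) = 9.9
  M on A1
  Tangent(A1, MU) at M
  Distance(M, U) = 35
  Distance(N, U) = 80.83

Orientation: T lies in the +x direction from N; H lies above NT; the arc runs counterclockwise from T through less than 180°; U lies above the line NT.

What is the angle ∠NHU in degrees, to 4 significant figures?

146.2°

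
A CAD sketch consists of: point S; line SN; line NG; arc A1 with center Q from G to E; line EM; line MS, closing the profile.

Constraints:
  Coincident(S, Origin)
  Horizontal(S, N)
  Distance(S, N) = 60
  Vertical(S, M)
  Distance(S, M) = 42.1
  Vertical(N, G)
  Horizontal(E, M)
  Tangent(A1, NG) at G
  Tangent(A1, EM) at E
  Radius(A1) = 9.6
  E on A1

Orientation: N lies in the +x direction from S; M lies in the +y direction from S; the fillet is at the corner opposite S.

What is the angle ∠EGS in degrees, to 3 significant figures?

73.4°

S is at the origin; S and N share the same y with |SN| = 60.0 and N on the +x side, so N = (60.0, 0.00). SM is vertical with |SM| = 42.1 and M on the +y side, so M = (0.00, 42.1). The virtual corner opposite S is at (60.0, 42.1). The tangent condition forces QG to be normal to NG and the tangent condition forces QE to be normal to EM, with radius 9.6, so the center Q sits 9.6 in from both sides at Q = (50.4, 32.5). That places the tangent points at G = (60.0, 32.5) on NG and E = (50.4, 42.1) on EM. Then cos ∠EGS = GE·GS / (|GE||GS|), giving 73.4°.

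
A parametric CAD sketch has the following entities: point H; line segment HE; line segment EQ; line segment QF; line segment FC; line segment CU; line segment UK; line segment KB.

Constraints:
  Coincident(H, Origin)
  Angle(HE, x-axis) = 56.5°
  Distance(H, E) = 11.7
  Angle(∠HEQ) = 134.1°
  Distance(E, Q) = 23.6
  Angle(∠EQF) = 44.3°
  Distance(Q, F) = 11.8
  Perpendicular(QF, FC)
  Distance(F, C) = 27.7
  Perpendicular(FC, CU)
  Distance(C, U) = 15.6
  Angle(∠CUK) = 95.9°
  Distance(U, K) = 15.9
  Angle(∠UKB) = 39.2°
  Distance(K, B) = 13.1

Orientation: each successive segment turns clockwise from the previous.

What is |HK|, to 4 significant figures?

34.29

The perpendicularity gives CU at right angles to FC, so CU runs at 54.90°; with |CU| = 15.6, U = (9.177, 33.13). ∠CUK = 95.9° gives UK at -29.20° from the x-axis; with |UK| = 15.9, K = (23.06, 25.38). Then |HK| = |K − H| = 34.29.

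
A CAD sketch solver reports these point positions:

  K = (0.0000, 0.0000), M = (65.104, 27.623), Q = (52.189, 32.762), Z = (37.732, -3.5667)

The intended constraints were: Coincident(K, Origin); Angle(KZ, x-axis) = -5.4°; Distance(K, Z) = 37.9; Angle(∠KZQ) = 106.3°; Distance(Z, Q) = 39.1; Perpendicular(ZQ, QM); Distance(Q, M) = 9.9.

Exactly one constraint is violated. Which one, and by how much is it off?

Distance(Q, M) = 9.9 — off by 4.00.

K = (0.00, 0.00) ✓; KZ at -5.400° ✓; |KZ| = 37.90 ✓; ∠KZQ = 106.3° ✓; |ZQ| = 39.10 ✓; ∠(ZQ, QM) = 90.00° ✓; |QM| = 13.90 ✗.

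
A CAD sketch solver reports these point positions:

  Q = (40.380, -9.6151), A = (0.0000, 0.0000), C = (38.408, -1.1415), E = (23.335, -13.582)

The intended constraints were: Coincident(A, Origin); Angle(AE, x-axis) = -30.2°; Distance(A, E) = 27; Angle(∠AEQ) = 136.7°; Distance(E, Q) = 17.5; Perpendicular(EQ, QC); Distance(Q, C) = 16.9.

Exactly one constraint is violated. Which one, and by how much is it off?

Distance(Q, C) = 16.9 — off by 8.20.

A = (0.00, 0.00) ✓; AE at -30.20° ✓; |AE| = 27.00 ✓; ∠AEQ = 136.7° ✓; |EQ| = 17.50 ✓; ∠(EQ, QC) = 90.00° ✓; |QC| = 8.700 ✗.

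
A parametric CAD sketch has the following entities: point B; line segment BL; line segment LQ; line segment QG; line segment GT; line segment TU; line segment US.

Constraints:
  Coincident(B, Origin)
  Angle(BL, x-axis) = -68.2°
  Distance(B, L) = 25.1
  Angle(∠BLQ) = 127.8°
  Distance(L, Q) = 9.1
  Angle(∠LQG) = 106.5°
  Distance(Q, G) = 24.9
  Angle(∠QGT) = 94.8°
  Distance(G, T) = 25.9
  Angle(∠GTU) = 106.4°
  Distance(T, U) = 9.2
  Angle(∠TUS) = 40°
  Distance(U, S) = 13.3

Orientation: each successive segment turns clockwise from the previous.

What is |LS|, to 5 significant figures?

28.843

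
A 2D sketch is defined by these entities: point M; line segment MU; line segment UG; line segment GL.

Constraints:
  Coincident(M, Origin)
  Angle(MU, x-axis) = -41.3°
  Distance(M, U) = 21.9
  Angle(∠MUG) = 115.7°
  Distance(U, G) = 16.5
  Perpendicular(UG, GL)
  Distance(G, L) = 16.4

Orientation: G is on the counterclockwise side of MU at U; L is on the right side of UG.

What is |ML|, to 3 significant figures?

44.5

M is at the origin; MU runs at -41.3° with length 21.9, so U = 21.9·(cos -41.3°, sin -41.3°) = (16.5, -14.5). ∠MUG = 115.7°, so UG runs at -41.3° + (180° − 115.7°) = 23.0° from the x-axis; with |UG| = 16.5, G = U + 16.5·(cos 23.0°, sin 23.0°) = (31.6, -8.01). UG is perpendicular to GL; with |GL| = 16.4 on the right of UG, L = G + 16.4·(0.391, -0.921) = (38.0, -23.1). Then |ML| = |L − M| = 44.5.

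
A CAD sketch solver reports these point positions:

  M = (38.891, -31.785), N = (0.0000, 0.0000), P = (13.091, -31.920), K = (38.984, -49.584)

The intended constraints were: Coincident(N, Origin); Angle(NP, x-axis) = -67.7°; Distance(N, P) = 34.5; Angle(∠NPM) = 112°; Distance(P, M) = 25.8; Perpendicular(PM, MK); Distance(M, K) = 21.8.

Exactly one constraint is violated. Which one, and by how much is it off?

Distance(M, K) = 21.8 — off by 4.00.

N = (0.00, 0.00) ✓; NP at -67.70° ✓; |NP| = 34.50 ✓; ∠NPM = 112.0° ✓; |PM| = 25.80 ✓; ∠(PM, MK) = 90.00° ✓; |MK| = 17.80 ✗.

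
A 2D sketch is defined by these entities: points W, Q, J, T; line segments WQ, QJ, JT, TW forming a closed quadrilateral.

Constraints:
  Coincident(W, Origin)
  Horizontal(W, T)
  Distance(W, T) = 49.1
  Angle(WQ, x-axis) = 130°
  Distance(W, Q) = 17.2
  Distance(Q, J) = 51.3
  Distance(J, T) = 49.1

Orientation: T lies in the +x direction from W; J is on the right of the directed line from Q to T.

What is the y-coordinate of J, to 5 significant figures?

-32.501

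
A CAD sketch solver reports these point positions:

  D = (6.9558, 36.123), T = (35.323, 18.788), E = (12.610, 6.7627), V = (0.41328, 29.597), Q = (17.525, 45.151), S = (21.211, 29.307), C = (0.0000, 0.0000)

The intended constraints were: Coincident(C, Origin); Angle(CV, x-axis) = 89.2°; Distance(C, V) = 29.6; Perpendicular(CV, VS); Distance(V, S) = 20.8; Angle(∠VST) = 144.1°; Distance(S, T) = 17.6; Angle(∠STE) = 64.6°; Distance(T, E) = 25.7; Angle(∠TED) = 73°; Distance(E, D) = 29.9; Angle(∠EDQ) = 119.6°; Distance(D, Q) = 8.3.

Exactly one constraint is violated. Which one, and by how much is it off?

Distance(D, Q) = 8.3 — off by 5.60.

C = (0.00, 0.00) ✓; CV at 89.20° ✓; |CV| = 29.60 ✓; ∠(CV, VS) = 90.00° ✓; |VS| = 20.80 ✓; ∠VST = 144.1° ✓; |ST| = 17.60 ✓; ∠STE = 64.60° ✓; |TE| = 25.70 ✓; ∠TED = 73.00° ✓; |ED| = 29.90 ✓; ∠EDQ = 119.6° ✓; |DQ| = 13.90 ✗.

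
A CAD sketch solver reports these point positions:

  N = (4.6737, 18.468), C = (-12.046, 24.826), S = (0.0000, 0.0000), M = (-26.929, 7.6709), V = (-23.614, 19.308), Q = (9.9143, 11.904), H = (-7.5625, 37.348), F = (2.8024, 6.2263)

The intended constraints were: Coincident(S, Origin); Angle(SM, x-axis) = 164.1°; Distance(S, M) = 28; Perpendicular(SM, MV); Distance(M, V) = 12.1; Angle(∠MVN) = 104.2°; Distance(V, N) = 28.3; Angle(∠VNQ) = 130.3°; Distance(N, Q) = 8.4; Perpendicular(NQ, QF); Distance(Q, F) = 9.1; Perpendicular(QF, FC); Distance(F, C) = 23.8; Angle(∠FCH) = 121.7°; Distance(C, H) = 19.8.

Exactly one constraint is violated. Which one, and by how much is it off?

Distance(C, H) = 19.8 — off by 6.50.

S = (0.00, 0.00) ✓; SM at 164.1° ✓; |SM| = 28.00 ✓; ∠(SM, MV) = 90.00° ✓; |MV| = 12.10 ✓; ∠MVN = 104.2° ✓; |VN| = 28.30 ✓; ∠VNQ = 130.3° ✓; |NQ| = 8.399 ✓; ∠(NQ, QF) = 90.00° ✓; |QF| = 9.100 ✓; ∠(QF, FC) = 90.00° ✓; |FC| = 23.80 ✓; ∠FCH = 121.7° ✓; |CH| = 13.30 ✗.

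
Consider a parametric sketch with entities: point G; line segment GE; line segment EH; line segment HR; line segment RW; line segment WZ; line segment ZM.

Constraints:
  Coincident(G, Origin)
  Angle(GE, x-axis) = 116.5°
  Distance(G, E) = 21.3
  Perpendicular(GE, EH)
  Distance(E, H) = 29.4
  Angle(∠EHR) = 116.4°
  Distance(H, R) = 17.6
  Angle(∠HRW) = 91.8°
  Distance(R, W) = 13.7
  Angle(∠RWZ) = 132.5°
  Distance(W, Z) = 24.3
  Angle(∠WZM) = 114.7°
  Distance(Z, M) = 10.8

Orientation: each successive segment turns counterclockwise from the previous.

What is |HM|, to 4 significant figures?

28.41

G is at the origin; GE runs at 116.5° with length 21.3, so E = (-9.504, 19.06). GE is perpendicular to EH, so EH runs at -153.5°; with |EH| = 29.4, H = (-35.82, 5.944). ∠EHR = 116.4° gives HR at -89.90° from the x-axis; with |HR| = 17.6, R = (-35.78, -11.66). ∠HRW = 91.8° gives RW at -1.700° from the x-axis; with |RW| = 13.7, W = (-22.09, -12.06). ∠RWZ = 132.5° gives WZ at 45.80° from the x-axis; with |WZ| = 24.3, Z = (-5.149, 5.358). ∠WZM = 114.7° gives ZM at 111.1° from the x-axis; with |ZM| = 10.8, M = (-9.037, 15.43). Then |HM| = |M − H| = 28.41.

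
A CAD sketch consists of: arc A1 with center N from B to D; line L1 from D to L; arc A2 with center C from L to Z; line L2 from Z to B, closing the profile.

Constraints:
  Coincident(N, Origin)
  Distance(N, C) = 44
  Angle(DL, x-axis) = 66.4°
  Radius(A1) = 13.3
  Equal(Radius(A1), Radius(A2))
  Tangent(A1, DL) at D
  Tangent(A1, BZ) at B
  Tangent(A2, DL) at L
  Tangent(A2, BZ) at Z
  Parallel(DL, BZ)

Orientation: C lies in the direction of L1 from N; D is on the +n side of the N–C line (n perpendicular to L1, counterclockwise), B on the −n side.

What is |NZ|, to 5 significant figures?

45.966

The slot axis is L1's direction at 66.4°, so u = (cos 66.4°, sin 66.4°) = (0.40035, 0.91636) and n = (−sin 66.4°, cos 66.4°) = (-0.91636, 0.40035). N is at the origin and C lies 44.0 along u from N, so C = 44.0·u = (17.615, 40.320). Tangency of A1 to both parallel lines with radius 13.3 puts D and B at N ± 13.3·n: D = (-12.188, 5.3246), B = (12.188, -5.3246). Equal radii place L and Z the same way about C: L = C + 13.3·n = (5.4277, 45.645), Z = C − 13.3·n = (29.803, 34.995). Then |NZ| = |Z − N| = 45.966.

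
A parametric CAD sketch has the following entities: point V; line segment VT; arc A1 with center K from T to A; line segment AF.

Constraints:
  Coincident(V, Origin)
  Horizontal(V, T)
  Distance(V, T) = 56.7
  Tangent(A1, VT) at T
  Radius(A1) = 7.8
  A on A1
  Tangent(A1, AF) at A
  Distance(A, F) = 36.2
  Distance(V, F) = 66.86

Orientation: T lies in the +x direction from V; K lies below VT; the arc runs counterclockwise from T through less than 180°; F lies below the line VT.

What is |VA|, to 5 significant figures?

49.565

V is at the origin; VT is horizontal with |VT| = 56.7 and T on the +x side, so T = (56.700, 0.0000). Since A1 is tangent to VT there, KT ⟂ VT, so K = T + (0, -7.8) = (56.700, -7.8000). Since KA ⟂ AF (tangency), |KF| = √(7.8² + 36.2²) = 37.031 regardless of where A sits on A1. So F lies on both circle(V, 66.86) and circle(K, 37.031); the below-VT intersection is F = (50.128, -44.243). A is the foot of the tangent from F: A = (48.904, -8.0636).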